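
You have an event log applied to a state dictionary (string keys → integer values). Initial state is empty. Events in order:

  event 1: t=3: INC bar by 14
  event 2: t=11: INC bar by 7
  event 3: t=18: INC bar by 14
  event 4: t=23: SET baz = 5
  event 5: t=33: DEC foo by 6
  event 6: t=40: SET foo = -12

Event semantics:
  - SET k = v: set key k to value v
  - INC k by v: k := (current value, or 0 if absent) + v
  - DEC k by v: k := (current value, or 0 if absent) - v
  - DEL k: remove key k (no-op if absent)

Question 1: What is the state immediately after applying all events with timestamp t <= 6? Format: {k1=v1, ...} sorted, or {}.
Answer: {bar=14}

Derivation:
Apply events with t <= 6 (1 events):
  after event 1 (t=3: INC bar by 14): {bar=14}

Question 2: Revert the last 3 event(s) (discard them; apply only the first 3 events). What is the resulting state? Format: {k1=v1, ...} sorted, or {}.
Answer: {bar=35}

Derivation:
Keep first 3 events (discard last 3):
  after event 1 (t=3: INC bar by 14): {bar=14}
  after event 2 (t=11: INC bar by 7): {bar=21}
  after event 3 (t=18: INC bar by 14): {bar=35}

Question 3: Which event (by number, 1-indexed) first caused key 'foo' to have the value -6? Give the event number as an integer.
Looking for first event where foo becomes -6:
  event 5: foo (absent) -> -6  <-- first match

Answer: 5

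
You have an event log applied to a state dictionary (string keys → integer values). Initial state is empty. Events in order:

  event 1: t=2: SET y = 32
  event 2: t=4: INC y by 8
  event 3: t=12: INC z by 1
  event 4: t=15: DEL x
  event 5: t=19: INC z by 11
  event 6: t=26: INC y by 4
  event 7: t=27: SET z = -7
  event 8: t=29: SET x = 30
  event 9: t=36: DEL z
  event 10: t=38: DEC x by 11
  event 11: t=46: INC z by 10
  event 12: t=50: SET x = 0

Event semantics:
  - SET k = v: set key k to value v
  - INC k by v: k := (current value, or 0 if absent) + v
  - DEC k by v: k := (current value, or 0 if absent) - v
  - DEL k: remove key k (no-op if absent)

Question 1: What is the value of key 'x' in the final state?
Track key 'x' through all 12 events:
  event 1 (t=2: SET y = 32): x unchanged
  event 2 (t=4: INC y by 8): x unchanged
  event 3 (t=12: INC z by 1): x unchanged
  event 4 (t=15: DEL x): x (absent) -> (absent)
  event 5 (t=19: INC z by 11): x unchanged
  event 6 (t=26: INC y by 4): x unchanged
  event 7 (t=27: SET z = -7): x unchanged
  event 8 (t=29: SET x = 30): x (absent) -> 30
  event 9 (t=36: DEL z): x unchanged
  event 10 (t=38: DEC x by 11): x 30 -> 19
  event 11 (t=46: INC z by 10): x unchanged
  event 12 (t=50: SET x = 0): x 19 -> 0
Final: x = 0

Answer: 0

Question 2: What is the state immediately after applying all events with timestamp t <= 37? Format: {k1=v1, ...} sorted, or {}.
Apply events with t <= 37 (9 events):
  after event 1 (t=2: SET y = 32): {y=32}
  after event 2 (t=4: INC y by 8): {y=40}
  after event 3 (t=12: INC z by 1): {y=40, z=1}
  after event 4 (t=15: DEL x): {y=40, z=1}
  after event 5 (t=19: INC z by 11): {y=40, z=12}
  after event 6 (t=26: INC y by 4): {y=44, z=12}
  after event 7 (t=27: SET z = -7): {y=44, z=-7}
  after event 8 (t=29: SET x = 30): {x=30, y=44, z=-7}
  after event 9 (t=36: DEL z): {x=30, y=44}

Answer: {x=30, y=44}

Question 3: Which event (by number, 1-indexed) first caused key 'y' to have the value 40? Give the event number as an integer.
Answer: 2

Derivation:
Looking for first event where y becomes 40:
  event 1: y = 32
  event 2: y 32 -> 40  <-- first match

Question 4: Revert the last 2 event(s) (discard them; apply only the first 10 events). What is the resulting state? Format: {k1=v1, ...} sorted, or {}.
Answer: {x=19, y=44}

Derivation:
Keep first 10 events (discard last 2):
  after event 1 (t=2: SET y = 32): {y=32}
  after event 2 (t=4: INC y by 8): {y=40}
  after event 3 (t=12: INC z by 1): {y=40, z=1}
  after event 4 (t=15: DEL x): {y=40, z=1}
  after event 5 (t=19: INC z by 11): {y=40, z=12}
  after event 6 (t=26: INC y by 4): {y=44, z=12}
  after event 7 (t=27: SET z = -7): {y=44, z=-7}
  after event 8 (t=29: SET x = 30): {x=30, y=44, z=-7}
  after event 9 (t=36: DEL z): {x=30, y=44}
  after event 10 (t=38: DEC x by 11): {x=19, y=44}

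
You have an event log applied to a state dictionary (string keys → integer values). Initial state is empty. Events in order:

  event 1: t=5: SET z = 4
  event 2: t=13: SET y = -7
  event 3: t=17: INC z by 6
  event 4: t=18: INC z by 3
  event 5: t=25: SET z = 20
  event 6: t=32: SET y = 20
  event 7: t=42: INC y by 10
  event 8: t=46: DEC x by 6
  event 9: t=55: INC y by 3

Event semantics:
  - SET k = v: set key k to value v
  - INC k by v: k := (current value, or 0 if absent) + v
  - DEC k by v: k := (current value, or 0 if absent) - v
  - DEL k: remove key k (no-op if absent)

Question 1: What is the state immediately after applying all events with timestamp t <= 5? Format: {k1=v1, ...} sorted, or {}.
Answer: {z=4}

Derivation:
Apply events with t <= 5 (1 events):
  after event 1 (t=5: SET z = 4): {z=4}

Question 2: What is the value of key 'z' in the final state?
Answer: 20

Derivation:
Track key 'z' through all 9 events:
  event 1 (t=5: SET z = 4): z (absent) -> 4
  event 2 (t=13: SET y = -7): z unchanged
  event 3 (t=17: INC z by 6): z 4 -> 10
  event 4 (t=18: INC z by 3): z 10 -> 13
  event 5 (t=25: SET z = 20): z 13 -> 20
  event 6 (t=32: SET y = 20): z unchanged
  event 7 (t=42: INC y by 10): z unchanged
  event 8 (t=46: DEC x by 6): z unchanged
  event 9 (t=55: INC y by 3): z unchanged
Final: z = 20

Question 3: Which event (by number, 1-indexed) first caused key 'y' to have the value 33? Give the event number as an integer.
Looking for first event where y becomes 33:
  event 2: y = -7
  event 3: y = -7
  event 4: y = -7
  event 5: y = -7
  event 6: y = 20
  event 7: y = 30
  event 8: y = 30
  event 9: y 30 -> 33  <-- first match

Answer: 9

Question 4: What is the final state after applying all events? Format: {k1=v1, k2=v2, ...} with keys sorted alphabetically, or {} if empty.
  after event 1 (t=5: SET z = 4): {z=4}
  after event 2 (t=13: SET y = -7): {y=-7, z=4}
  after event 3 (t=17: INC z by 6): {y=-7, z=10}
  after event 4 (t=18: INC z by 3): {y=-7, z=13}
  after event 5 (t=25: SET z = 20): {y=-7, z=20}
  after event 6 (t=32: SET y = 20): {y=20, z=20}
  after event 7 (t=42: INC y by 10): {y=30, z=20}
  after event 8 (t=46: DEC x by 6): {x=-6, y=30, z=20}
  after event 9 (t=55: INC y by 3): {x=-6, y=33, z=20}

Answer: {x=-6, y=33, z=20}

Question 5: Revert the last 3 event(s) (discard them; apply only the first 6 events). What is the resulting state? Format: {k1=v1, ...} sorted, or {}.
Keep first 6 events (discard last 3):
  after event 1 (t=5: SET z = 4): {z=4}
  after event 2 (t=13: SET y = -7): {y=-7, z=4}
  after event 3 (t=17: INC z by 6): {y=-7, z=10}
  after event 4 (t=18: INC z by 3): {y=-7, z=13}
  after event 5 (t=25: SET z = 20): {y=-7, z=20}
  after event 6 (t=32: SET y = 20): {y=20, z=20}

Answer: {y=20, z=20}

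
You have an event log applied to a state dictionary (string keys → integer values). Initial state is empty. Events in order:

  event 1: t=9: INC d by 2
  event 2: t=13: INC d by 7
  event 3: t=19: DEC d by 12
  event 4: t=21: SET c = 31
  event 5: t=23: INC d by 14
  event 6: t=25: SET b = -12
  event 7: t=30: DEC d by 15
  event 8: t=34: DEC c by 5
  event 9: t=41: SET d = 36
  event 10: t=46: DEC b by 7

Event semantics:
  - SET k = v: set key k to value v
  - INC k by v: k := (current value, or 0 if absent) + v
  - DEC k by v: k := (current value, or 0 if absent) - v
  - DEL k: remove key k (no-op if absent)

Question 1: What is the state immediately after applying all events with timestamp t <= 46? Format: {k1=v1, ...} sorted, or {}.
Answer: {b=-19, c=26, d=36}

Derivation:
Apply events with t <= 46 (10 events):
  after event 1 (t=9: INC d by 2): {d=2}
  after event 2 (t=13: INC d by 7): {d=9}
  after event 3 (t=19: DEC d by 12): {d=-3}
  after event 4 (t=21: SET c = 31): {c=31, d=-3}
  after event 5 (t=23: INC d by 14): {c=31, d=11}
  after event 6 (t=25: SET b = -12): {b=-12, c=31, d=11}
  after event 7 (t=30: DEC d by 15): {b=-12, c=31, d=-4}
  after event 8 (t=34: DEC c by 5): {b=-12, c=26, d=-4}
  after event 9 (t=41: SET d = 36): {b=-12, c=26, d=36}
  after event 10 (t=46: DEC b by 7): {b=-19, c=26, d=36}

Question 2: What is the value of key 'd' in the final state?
Answer: 36

Derivation:
Track key 'd' through all 10 events:
  event 1 (t=9: INC d by 2): d (absent) -> 2
  event 2 (t=13: INC d by 7): d 2 -> 9
  event 3 (t=19: DEC d by 12): d 9 -> -3
  event 4 (t=21: SET c = 31): d unchanged
  event 5 (t=23: INC d by 14): d -3 -> 11
  event 6 (t=25: SET b = -12): d unchanged
  event 7 (t=30: DEC d by 15): d 11 -> -4
  event 8 (t=34: DEC c by 5): d unchanged
  event 9 (t=41: SET d = 36): d -4 -> 36
  event 10 (t=46: DEC b by 7): d unchanged
Final: d = 36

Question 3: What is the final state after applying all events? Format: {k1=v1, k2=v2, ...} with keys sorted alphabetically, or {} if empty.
  after event 1 (t=9: INC d by 2): {d=2}
  after event 2 (t=13: INC d by 7): {d=9}
  after event 3 (t=19: DEC d by 12): {d=-3}
  after event 4 (t=21: SET c = 31): {c=31, d=-3}
  after event 5 (t=23: INC d by 14): {c=31, d=11}
  after event 6 (t=25: SET b = -12): {b=-12, c=31, d=11}
  after event 7 (t=30: DEC d by 15): {b=-12, c=31, d=-4}
  after event 8 (t=34: DEC c by 5): {b=-12, c=26, d=-4}
  after event 9 (t=41: SET d = 36): {b=-12, c=26, d=36}
  after event 10 (t=46: DEC b by 7): {b=-19, c=26, d=36}

Answer: {b=-19, c=26, d=36}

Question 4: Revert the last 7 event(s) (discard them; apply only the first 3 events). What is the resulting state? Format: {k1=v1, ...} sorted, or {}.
Keep first 3 events (discard last 7):
  after event 1 (t=9: INC d by 2): {d=2}
  after event 2 (t=13: INC d by 7): {d=9}
  after event 3 (t=19: DEC d by 12): {d=-3}

Answer: {d=-3}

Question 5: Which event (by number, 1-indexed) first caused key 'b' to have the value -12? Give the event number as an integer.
Answer: 6

Derivation:
Looking for first event where b becomes -12:
  event 6: b (absent) -> -12  <-- first match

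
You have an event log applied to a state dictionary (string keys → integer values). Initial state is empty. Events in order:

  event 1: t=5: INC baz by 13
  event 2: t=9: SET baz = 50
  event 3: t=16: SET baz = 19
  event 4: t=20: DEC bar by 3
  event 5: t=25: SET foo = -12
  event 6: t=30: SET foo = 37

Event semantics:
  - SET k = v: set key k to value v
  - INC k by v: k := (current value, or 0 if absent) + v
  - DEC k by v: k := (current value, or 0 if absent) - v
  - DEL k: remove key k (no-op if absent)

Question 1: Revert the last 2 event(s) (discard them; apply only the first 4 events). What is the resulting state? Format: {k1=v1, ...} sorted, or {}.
Keep first 4 events (discard last 2):
  after event 1 (t=5: INC baz by 13): {baz=13}
  after event 2 (t=9: SET baz = 50): {baz=50}
  after event 3 (t=16: SET baz = 19): {baz=19}
  after event 4 (t=20: DEC bar by 3): {bar=-3, baz=19}

Answer: {bar=-3, baz=19}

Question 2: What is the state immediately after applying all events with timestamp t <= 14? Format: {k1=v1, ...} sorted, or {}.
Apply events with t <= 14 (2 events):
  after event 1 (t=5: INC baz by 13): {baz=13}
  after event 2 (t=9: SET baz = 50): {baz=50}

Answer: {baz=50}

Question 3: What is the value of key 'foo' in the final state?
Track key 'foo' through all 6 events:
  event 1 (t=5: INC baz by 13): foo unchanged
  event 2 (t=9: SET baz = 50): foo unchanged
  event 3 (t=16: SET baz = 19): foo unchanged
  event 4 (t=20: DEC bar by 3): foo unchanged
  event 5 (t=25: SET foo = -12): foo (absent) -> -12
  event 6 (t=30: SET foo = 37): foo -12 -> 37
Final: foo = 37

Answer: 37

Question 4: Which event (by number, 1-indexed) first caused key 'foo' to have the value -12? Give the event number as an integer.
Looking for first event where foo becomes -12:
  event 5: foo (absent) -> -12  <-- first match

Answer: 5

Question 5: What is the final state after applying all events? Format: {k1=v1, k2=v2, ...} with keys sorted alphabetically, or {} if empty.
  after event 1 (t=5: INC baz by 13): {baz=13}
  after event 2 (t=9: SET baz = 50): {baz=50}
  after event 3 (t=16: SET baz = 19): {baz=19}
  after event 4 (t=20: DEC bar by 3): {bar=-3, baz=19}
  after event 5 (t=25: SET foo = -12): {bar=-3, baz=19, foo=-12}
  after event 6 (t=30: SET foo = 37): {bar=-3, baz=19, foo=37}

Answer: {bar=-3, baz=19, foo=37}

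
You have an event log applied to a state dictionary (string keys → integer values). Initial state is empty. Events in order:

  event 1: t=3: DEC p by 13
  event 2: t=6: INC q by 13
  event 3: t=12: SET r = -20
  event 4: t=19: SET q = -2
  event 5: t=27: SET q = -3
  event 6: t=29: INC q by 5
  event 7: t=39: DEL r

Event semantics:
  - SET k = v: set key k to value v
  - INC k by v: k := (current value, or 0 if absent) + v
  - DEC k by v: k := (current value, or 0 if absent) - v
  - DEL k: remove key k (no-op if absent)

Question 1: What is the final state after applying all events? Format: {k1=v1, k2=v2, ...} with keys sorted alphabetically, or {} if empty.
Answer: {p=-13, q=2}

Derivation:
  after event 1 (t=3: DEC p by 13): {p=-13}
  after event 2 (t=6: INC q by 13): {p=-13, q=13}
  after event 3 (t=12: SET r = -20): {p=-13, q=13, r=-20}
  after event 4 (t=19: SET q = -2): {p=-13, q=-2, r=-20}
  after event 5 (t=27: SET q = -3): {p=-13, q=-3, r=-20}
  after event 6 (t=29: INC q by 5): {p=-13, q=2, r=-20}
  after event 7 (t=39: DEL r): {p=-13, q=2}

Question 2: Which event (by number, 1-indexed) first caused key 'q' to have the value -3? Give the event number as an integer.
Looking for first event where q becomes -3:
  event 2: q = 13
  event 3: q = 13
  event 4: q = -2
  event 5: q -2 -> -3  <-- first match

Answer: 5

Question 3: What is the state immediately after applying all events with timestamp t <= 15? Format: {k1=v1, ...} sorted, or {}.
Answer: {p=-13, q=13, r=-20}

Derivation:
Apply events with t <= 15 (3 events):
  after event 1 (t=3: DEC p by 13): {p=-13}
  after event 2 (t=6: INC q by 13): {p=-13, q=13}
  after event 3 (t=12: SET r = -20): {p=-13, q=13, r=-20}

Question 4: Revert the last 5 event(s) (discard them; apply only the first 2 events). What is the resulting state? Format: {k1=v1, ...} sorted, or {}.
Answer: {p=-13, q=13}

Derivation:
Keep first 2 events (discard last 5):
  after event 1 (t=3: DEC p by 13): {p=-13}
  after event 2 (t=6: INC q by 13): {p=-13, q=13}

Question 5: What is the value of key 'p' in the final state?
Track key 'p' through all 7 events:
  event 1 (t=3: DEC p by 13): p (absent) -> -13
  event 2 (t=6: INC q by 13): p unchanged
  event 3 (t=12: SET r = -20): p unchanged
  event 4 (t=19: SET q = -2): p unchanged
  event 5 (t=27: SET q = -3): p unchanged
  event 6 (t=29: INC q by 5): p unchanged
  event 7 (t=39: DEL r): p unchanged
Final: p = -13

Answer: -13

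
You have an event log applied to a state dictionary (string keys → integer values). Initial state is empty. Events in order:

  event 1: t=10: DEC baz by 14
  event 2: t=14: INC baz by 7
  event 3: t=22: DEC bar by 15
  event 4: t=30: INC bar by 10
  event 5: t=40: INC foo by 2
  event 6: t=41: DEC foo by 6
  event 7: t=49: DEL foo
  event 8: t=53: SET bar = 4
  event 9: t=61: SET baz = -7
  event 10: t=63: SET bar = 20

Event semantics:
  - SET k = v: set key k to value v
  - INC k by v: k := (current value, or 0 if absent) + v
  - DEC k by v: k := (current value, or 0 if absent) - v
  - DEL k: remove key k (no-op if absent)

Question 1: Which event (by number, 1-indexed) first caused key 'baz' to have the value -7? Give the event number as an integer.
Answer: 2

Derivation:
Looking for first event where baz becomes -7:
  event 1: baz = -14
  event 2: baz -14 -> -7  <-- first match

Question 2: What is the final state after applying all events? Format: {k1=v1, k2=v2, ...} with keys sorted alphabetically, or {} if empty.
Answer: {bar=20, baz=-7}

Derivation:
  after event 1 (t=10: DEC baz by 14): {baz=-14}
  after event 2 (t=14: INC baz by 7): {baz=-7}
  after event 3 (t=22: DEC bar by 15): {bar=-15, baz=-7}
  after event 4 (t=30: INC bar by 10): {bar=-5, baz=-7}
  after event 5 (t=40: INC foo by 2): {bar=-5, baz=-7, foo=2}
  after event 6 (t=41: DEC foo by 6): {bar=-5, baz=-7, foo=-4}
  after event 7 (t=49: DEL foo): {bar=-5, baz=-7}
  after event 8 (t=53: SET bar = 4): {bar=4, baz=-7}
  after event 9 (t=61: SET baz = -7): {bar=4, baz=-7}
  after event 10 (t=63: SET bar = 20): {bar=20, baz=-7}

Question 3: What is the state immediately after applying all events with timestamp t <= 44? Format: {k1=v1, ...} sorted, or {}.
Apply events with t <= 44 (6 events):
  after event 1 (t=10: DEC baz by 14): {baz=-14}
  after event 2 (t=14: INC baz by 7): {baz=-7}
  after event 3 (t=22: DEC bar by 15): {bar=-15, baz=-7}
  after event 4 (t=30: INC bar by 10): {bar=-5, baz=-7}
  after event 5 (t=40: INC foo by 2): {bar=-5, baz=-7, foo=2}
  after event 6 (t=41: DEC foo by 6): {bar=-5, baz=-7, foo=-4}

Answer: {bar=-5, baz=-7, foo=-4}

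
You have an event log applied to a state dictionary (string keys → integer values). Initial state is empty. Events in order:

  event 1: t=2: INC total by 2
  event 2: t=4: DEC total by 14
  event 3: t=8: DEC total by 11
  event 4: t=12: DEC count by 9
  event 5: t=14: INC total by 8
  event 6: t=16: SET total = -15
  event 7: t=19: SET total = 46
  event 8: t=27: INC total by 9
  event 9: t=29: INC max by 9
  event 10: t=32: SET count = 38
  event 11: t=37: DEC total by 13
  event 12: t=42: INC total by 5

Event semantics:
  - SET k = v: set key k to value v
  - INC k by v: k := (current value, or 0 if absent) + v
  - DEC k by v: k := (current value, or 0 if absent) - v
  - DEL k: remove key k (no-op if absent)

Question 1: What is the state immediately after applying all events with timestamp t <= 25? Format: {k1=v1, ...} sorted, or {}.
Answer: {count=-9, total=46}

Derivation:
Apply events with t <= 25 (7 events):
  after event 1 (t=2: INC total by 2): {total=2}
  after event 2 (t=4: DEC total by 14): {total=-12}
  after event 3 (t=8: DEC total by 11): {total=-23}
  after event 4 (t=12: DEC count by 9): {count=-9, total=-23}
  after event 5 (t=14: INC total by 8): {count=-9, total=-15}
  after event 6 (t=16: SET total = -15): {count=-9, total=-15}
  after event 7 (t=19: SET total = 46): {count=-9, total=46}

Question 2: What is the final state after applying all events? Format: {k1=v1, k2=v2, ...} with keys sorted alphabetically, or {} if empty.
  after event 1 (t=2: INC total by 2): {total=2}
  after event 2 (t=4: DEC total by 14): {total=-12}
  after event 3 (t=8: DEC total by 11): {total=-23}
  after event 4 (t=12: DEC count by 9): {count=-9, total=-23}
  after event 5 (t=14: INC total by 8): {count=-9, total=-15}
  after event 6 (t=16: SET total = -15): {count=-9, total=-15}
  after event 7 (t=19: SET total = 46): {count=-9, total=46}
  after event 8 (t=27: INC total by 9): {count=-9, total=55}
  after event 9 (t=29: INC max by 9): {count=-9, max=9, total=55}
  after event 10 (t=32: SET count = 38): {count=38, max=9, total=55}
  after event 11 (t=37: DEC total by 13): {count=38, max=9, total=42}
  after event 12 (t=42: INC total by 5): {count=38, max=9, total=47}

Answer: {count=38, max=9, total=47}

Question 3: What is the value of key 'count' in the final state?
Track key 'count' through all 12 events:
  event 1 (t=2: INC total by 2): count unchanged
  event 2 (t=4: DEC total by 14): count unchanged
  event 3 (t=8: DEC total by 11): count unchanged
  event 4 (t=12: DEC count by 9): count (absent) -> -9
  event 5 (t=14: INC total by 8): count unchanged
  event 6 (t=16: SET total = -15): count unchanged
  event 7 (t=19: SET total = 46): count unchanged
  event 8 (t=27: INC total by 9): count unchanged
  event 9 (t=29: INC max by 9): count unchanged
  event 10 (t=32: SET count = 38): count -9 -> 38
  event 11 (t=37: DEC total by 13): count unchanged
  event 12 (t=42: INC total by 5): count unchanged
Final: count = 38

Answer: 38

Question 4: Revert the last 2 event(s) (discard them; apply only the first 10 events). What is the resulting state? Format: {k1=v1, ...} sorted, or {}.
Keep first 10 events (discard last 2):
  after event 1 (t=2: INC total by 2): {total=2}
  after event 2 (t=4: DEC total by 14): {total=-12}
  after event 3 (t=8: DEC total by 11): {total=-23}
  after event 4 (t=12: DEC count by 9): {count=-9, total=-23}
  after event 5 (t=14: INC total by 8): {count=-9, total=-15}
  after event 6 (t=16: SET total = -15): {count=-9, total=-15}
  after event 7 (t=19: SET total = 46): {count=-9, total=46}
  after event 8 (t=27: INC total by 9): {count=-9, total=55}
  after event 9 (t=29: INC max by 9): {count=-9, max=9, total=55}
  after event 10 (t=32: SET count = 38): {count=38, max=9, total=55}

Answer: {count=38, max=9, total=55}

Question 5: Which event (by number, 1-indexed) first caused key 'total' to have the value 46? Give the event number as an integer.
Looking for first event where total becomes 46:
  event 1: total = 2
  event 2: total = -12
  event 3: total = -23
  event 4: total = -23
  event 5: total = -15
  event 6: total = -15
  event 7: total -15 -> 46  <-- first match

Answer: 7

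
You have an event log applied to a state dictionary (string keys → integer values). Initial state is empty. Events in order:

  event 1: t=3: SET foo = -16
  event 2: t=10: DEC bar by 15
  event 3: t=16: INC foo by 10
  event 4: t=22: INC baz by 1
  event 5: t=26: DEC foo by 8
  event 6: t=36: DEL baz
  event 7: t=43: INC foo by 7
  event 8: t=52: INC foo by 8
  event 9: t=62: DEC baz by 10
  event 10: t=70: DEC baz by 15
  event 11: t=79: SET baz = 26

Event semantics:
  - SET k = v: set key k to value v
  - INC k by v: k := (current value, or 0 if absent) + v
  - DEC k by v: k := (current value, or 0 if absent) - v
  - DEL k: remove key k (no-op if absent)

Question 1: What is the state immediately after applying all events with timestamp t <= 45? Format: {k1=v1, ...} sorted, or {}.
Answer: {bar=-15, foo=-7}

Derivation:
Apply events with t <= 45 (7 events):
  after event 1 (t=3: SET foo = -16): {foo=-16}
  after event 2 (t=10: DEC bar by 15): {bar=-15, foo=-16}
  after event 3 (t=16: INC foo by 10): {bar=-15, foo=-6}
  after event 4 (t=22: INC baz by 1): {bar=-15, baz=1, foo=-6}
  after event 5 (t=26: DEC foo by 8): {bar=-15, baz=1, foo=-14}
  after event 6 (t=36: DEL baz): {bar=-15, foo=-14}
  after event 7 (t=43: INC foo by 7): {bar=-15, foo=-7}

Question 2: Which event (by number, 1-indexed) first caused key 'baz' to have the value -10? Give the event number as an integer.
Looking for first event where baz becomes -10:
  event 4: baz = 1
  event 5: baz = 1
  event 6: baz = (absent)
  event 9: baz (absent) -> -10  <-- first match

Answer: 9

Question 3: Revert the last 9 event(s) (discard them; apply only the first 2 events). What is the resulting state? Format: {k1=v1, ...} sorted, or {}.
Keep first 2 events (discard last 9):
  after event 1 (t=3: SET foo = -16): {foo=-16}
  after event 2 (t=10: DEC bar by 15): {bar=-15, foo=-16}

Answer: {bar=-15, foo=-16}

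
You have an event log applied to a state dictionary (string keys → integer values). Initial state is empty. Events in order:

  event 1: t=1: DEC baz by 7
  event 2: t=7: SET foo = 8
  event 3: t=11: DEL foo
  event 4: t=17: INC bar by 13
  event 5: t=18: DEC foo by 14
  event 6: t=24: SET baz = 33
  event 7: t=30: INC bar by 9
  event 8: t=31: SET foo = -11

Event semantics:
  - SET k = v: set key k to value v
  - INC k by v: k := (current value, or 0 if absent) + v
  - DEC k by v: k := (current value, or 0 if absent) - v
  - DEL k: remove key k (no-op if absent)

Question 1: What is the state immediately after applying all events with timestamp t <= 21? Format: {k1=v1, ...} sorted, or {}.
Apply events with t <= 21 (5 events):
  after event 1 (t=1: DEC baz by 7): {baz=-7}
  after event 2 (t=7: SET foo = 8): {baz=-7, foo=8}
  after event 3 (t=11: DEL foo): {baz=-7}
  after event 4 (t=17: INC bar by 13): {bar=13, baz=-7}
  after event 5 (t=18: DEC foo by 14): {bar=13, baz=-7, foo=-14}

Answer: {bar=13, baz=-7, foo=-14}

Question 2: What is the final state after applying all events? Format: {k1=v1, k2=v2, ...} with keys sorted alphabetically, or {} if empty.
  after event 1 (t=1: DEC baz by 7): {baz=-7}
  after event 2 (t=7: SET foo = 8): {baz=-7, foo=8}
  after event 3 (t=11: DEL foo): {baz=-7}
  after event 4 (t=17: INC bar by 13): {bar=13, baz=-7}
  after event 5 (t=18: DEC foo by 14): {bar=13, baz=-7, foo=-14}
  after event 6 (t=24: SET baz = 33): {bar=13, baz=33, foo=-14}
  after event 7 (t=30: INC bar by 9): {bar=22, baz=33, foo=-14}
  after event 8 (t=31: SET foo = -11): {bar=22, baz=33, foo=-11}

Answer: {bar=22, baz=33, foo=-11}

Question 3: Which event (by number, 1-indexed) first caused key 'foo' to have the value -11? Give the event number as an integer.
Looking for first event where foo becomes -11:
  event 2: foo = 8
  event 3: foo = (absent)
  event 5: foo = -14
  event 6: foo = -14
  event 7: foo = -14
  event 8: foo -14 -> -11  <-- first match

Answer: 8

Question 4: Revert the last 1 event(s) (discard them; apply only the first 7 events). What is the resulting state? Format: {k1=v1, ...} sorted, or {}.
Keep first 7 events (discard last 1):
  after event 1 (t=1: DEC baz by 7): {baz=-7}
  after event 2 (t=7: SET foo = 8): {baz=-7, foo=8}
  after event 3 (t=11: DEL foo): {baz=-7}
  after event 4 (t=17: INC bar by 13): {bar=13, baz=-7}
  after event 5 (t=18: DEC foo by 14): {bar=13, baz=-7, foo=-14}
  after event 6 (t=24: SET baz = 33): {bar=13, baz=33, foo=-14}
  after event 7 (t=30: INC bar by 9): {bar=22, baz=33, foo=-14}

Answer: {bar=22, baz=33, foo=-14}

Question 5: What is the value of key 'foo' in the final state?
Track key 'foo' through all 8 events:
  event 1 (t=1: DEC baz by 7): foo unchanged
  event 2 (t=7: SET foo = 8): foo (absent) -> 8
  event 3 (t=11: DEL foo): foo 8 -> (absent)
  event 4 (t=17: INC bar by 13): foo unchanged
  event 5 (t=18: DEC foo by 14): foo (absent) -> -14
  event 6 (t=24: SET baz = 33): foo unchanged
  event 7 (t=30: INC bar by 9): foo unchanged
  event 8 (t=31: SET foo = -11): foo -14 -> -11
Final: foo = -11

Answer: -11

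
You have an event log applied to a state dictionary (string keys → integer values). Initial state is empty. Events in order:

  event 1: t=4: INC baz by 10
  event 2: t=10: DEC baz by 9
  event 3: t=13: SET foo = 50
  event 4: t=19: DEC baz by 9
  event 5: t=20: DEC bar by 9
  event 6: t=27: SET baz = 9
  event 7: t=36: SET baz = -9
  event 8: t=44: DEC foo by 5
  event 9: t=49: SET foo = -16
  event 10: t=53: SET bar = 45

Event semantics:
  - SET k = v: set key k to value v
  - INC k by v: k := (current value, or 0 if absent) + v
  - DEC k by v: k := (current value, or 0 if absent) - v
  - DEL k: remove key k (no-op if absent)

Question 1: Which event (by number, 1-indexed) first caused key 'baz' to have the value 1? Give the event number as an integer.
Looking for first event where baz becomes 1:
  event 1: baz = 10
  event 2: baz 10 -> 1  <-- first match

Answer: 2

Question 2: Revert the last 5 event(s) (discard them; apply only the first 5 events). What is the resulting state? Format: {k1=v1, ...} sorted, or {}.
Keep first 5 events (discard last 5):
  after event 1 (t=4: INC baz by 10): {baz=10}
  after event 2 (t=10: DEC baz by 9): {baz=1}
  after event 3 (t=13: SET foo = 50): {baz=1, foo=50}
  after event 4 (t=19: DEC baz by 9): {baz=-8, foo=50}
  after event 5 (t=20: DEC bar by 9): {bar=-9, baz=-8, foo=50}

Answer: {bar=-9, baz=-8, foo=50}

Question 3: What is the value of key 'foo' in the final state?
Answer: -16

Derivation:
Track key 'foo' through all 10 events:
  event 1 (t=4: INC baz by 10): foo unchanged
  event 2 (t=10: DEC baz by 9): foo unchanged
  event 3 (t=13: SET foo = 50): foo (absent) -> 50
  event 4 (t=19: DEC baz by 9): foo unchanged
  event 5 (t=20: DEC bar by 9): foo unchanged
  event 6 (t=27: SET baz = 9): foo unchanged
  event 7 (t=36: SET baz = -9): foo unchanged
  event 8 (t=44: DEC foo by 5): foo 50 -> 45
  event 9 (t=49: SET foo = -16): foo 45 -> -16
  event 10 (t=53: SET bar = 45): foo unchanged
Final: foo = -16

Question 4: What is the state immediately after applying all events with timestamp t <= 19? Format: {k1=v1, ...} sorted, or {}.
Apply events with t <= 19 (4 events):
  after event 1 (t=4: INC baz by 10): {baz=10}
  after event 2 (t=10: DEC baz by 9): {baz=1}
  after event 3 (t=13: SET foo = 50): {baz=1, foo=50}
  after event 4 (t=19: DEC baz by 9): {baz=-8, foo=50}

Answer: {baz=-8, foo=50}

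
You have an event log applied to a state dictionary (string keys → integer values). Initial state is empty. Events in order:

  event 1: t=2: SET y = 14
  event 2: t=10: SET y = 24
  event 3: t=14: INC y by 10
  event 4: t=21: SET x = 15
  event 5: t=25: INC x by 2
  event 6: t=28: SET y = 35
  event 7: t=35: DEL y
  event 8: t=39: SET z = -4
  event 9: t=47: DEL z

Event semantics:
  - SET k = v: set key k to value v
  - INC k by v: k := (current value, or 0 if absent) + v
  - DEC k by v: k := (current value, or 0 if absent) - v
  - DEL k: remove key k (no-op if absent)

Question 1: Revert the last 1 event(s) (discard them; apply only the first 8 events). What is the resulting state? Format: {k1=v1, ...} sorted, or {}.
Keep first 8 events (discard last 1):
  after event 1 (t=2: SET y = 14): {y=14}
  after event 2 (t=10: SET y = 24): {y=24}
  after event 3 (t=14: INC y by 10): {y=34}
  after event 4 (t=21: SET x = 15): {x=15, y=34}
  after event 5 (t=25: INC x by 2): {x=17, y=34}
  after event 6 (t=28: SET y = 35): {x=17, y=35}
  after event 7 (t=35: DEL y): {x=17}
  after event 8 (t=39: SET z = -4): {x=17, z=-4}

Answer: {x=17, z=-4}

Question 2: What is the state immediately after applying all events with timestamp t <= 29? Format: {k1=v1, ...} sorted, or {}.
Answer: {x=17, y=35}

Derivation:
Apply events with t <= 29 (6 events):
  after event 1 (t=2: SET y = 14): {y=14}
  after event 2 (t=10: SET y = 24): {y=24}
  after event 3 (t=14: INC y by 10): {y=34}
  after event 4 (t=21: SET x = 15): {x=15, y=34}
  after event 5 (t=25: INC x by 2): {x=17, y=34}
  after event 6 (t=28: SET y = 35): {x=17, y=35}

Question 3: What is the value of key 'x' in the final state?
Answer: 17

Derivation:
Track key 'x' through all 9 events:
  event 1 (t=2: SET y = 14): x unchanged
  event 2 (t=10: SET y = 24): x unchanged
  event 3 (t=14: INC y by 10): x unchanged
  event 4 (t=21: SET x = 15): x (absent) -> 15
  event 5 (t=25: INC x by 2): x 15 -> 17
  event 6 (t=28: SET y = 35): x unchanged
  event 7 (t=35: DEL y): x unchanged
  event 8 (t=39: SET z = -4): x unchanged
  event 9 (t=47: DEL z): x unchanged
Final: x = 17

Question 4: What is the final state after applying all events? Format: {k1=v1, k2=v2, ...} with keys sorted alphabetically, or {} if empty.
Answer: {x=17}

Derivation:
  after event 1 (t=2: SET y = 14): {y=14}
  after event 2 (t=10: SET y = 24): {y=24}
  after event 3 (t=14: INC y by 10): {y=34}
  after event 4 (t=21: SET x = 15): {x=15, y=34}
  after event 5 (t=25: INC x by 2): {x=17, y=34}
  after event 6 (t=28: SET y = 35): {x=17, y=35}
  after event 7 (t=35: DEL y): {x=17}
  after event 8 (t=39: SET z = -4): {x=17, z=-4}
  after event 9 (t=47: DEL z): {x=17}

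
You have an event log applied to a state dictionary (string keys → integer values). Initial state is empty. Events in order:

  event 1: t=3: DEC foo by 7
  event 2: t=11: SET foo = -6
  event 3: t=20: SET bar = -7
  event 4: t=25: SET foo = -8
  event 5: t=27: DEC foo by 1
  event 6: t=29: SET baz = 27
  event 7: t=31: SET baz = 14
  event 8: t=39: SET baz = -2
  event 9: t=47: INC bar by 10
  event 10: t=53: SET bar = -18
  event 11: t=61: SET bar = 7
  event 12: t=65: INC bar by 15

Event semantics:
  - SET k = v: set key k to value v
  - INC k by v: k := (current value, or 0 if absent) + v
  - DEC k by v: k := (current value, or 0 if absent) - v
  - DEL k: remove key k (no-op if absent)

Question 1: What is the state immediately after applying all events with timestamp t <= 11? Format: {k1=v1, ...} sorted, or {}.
Answer: {foo=-6}

Derivation:
Apply events with t <= 11 (2 events):
  after event 1 (t=3: DEC foo by 7): {foo=-7}
  after event 2 (t=11: SET foo = -6): {foo=-6}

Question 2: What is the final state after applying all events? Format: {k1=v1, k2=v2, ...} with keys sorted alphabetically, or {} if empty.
  after event 1 (t=3: DEC foo by 7): {foo=-7}
  after event 2 (t=11: SET foo = -6): {foo=-6}
  after event 3 (t=20: SET bar = -7): {bar=-7, foo=-6}
  after event 4 (t=25: SET foo = -8): {bar=-7, foo=-8}
  after event 5 (t=27: DEC foo by 1): {bar=-7, foo=-9}
  after event 6 (t=29: SET baz = 27): {bar=-7, baz=27, foo=-9}
  after event 7 (t=31: SET baz = 14): {bar=-7, baz=14, foo=-9}
  after event 8 (t=39: SET baz = -2): {bar=-7, baz=-2, foo=-9}
  after event 9 (t=47: INC bar by 10): {bar=3, baz=-2, foo=-9}
  after event 10 (t=53: SET bar = -18): {bar=-18, baz=-2, foo=-9}
  after event 11 (t=61: SET bar = 7): {bar=7, baz=-2, foo=-9}
  after event 12 (t=65: INC bar by 15): {bar=22, baz=-2, foo=-9}

Answer: {bar=22, baz=-2, foo=-9}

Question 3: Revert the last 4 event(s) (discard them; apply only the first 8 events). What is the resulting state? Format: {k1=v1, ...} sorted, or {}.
Answer: {bar=-7, baz=-2, foo=-9}

Derivation:
Keep first 8 events (discard last 4):
  after event 1 (t=3: DEC foo by 7): {foo=-7}
  after event 2 (t=11: SET foo = -6): {foo=-6}
  after event 3 (t=20: SET bar = -7): {bar=-7, foo=-6}
  after event 4 (t=25: SET foo = -8): {bar=-7, foo=-8}
  after event 5 (t=27: DEC foo by 1): {bar=-7, foo=-9}
  after event 6 (t=29: SET baz = 27): {bar=-7, baz=27, foo=-9}
  after event 7 (t=31: SET baz = 14): {bar=-7, baz=14, foo=-9}
  after event 8 (t=39: SET baz = -2): {bar=-7, baz=-2, foo=-9}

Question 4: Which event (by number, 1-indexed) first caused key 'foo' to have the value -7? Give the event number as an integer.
Looking for first event where foo becomes -7:
  event 1: foo (absent) -> -7  <-- first match

Answer: 1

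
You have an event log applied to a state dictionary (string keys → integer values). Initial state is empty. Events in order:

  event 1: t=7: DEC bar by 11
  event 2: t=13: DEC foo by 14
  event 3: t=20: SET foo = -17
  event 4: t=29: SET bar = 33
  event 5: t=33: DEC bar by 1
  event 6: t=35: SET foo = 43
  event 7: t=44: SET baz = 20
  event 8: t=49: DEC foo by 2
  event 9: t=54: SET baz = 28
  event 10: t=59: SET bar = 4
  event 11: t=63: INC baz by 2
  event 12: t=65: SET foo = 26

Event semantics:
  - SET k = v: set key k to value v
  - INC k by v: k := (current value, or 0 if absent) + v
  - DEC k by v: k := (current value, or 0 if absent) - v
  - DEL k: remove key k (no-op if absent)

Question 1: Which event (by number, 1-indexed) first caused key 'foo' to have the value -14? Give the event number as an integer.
Answer: 2

Derivation:
Looking for first event where foo becomes -14:
  event 2: foo (absent) -> -14  <-- first match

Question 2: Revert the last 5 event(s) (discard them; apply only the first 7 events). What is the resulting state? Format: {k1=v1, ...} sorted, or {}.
Keep first 7 events (discard last 5):
  after event 1 (t=7: DEC bar by 11): {bar=-11}
  after event 2 (t=13: DEC foo by 14): {bar=-11, foo=-14}
  after event 3 (t=20: SET foo = -17): {bar=-11, foo=-17}
  after event 4 (t=29: SET bar = 33): {bar=33, foo=-17}
  after event 5 (t=33: DEC bar by 1): {bar=32, foo=-17}
  after event 6 (t=35: SET foo = 43): {bar=32, foo=43}
  after event 7 (t=44: SET baz = 20): {bar=32, baz=20, foo=43}

Answer: {bar=32, baz=20, foo=43}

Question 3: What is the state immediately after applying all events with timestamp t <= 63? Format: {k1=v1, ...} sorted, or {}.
Answer: {bar=4, baz=30, foo=41}

Derivation:
Apply events with t <= 63 (11 events):
  after event 1 (t=7: DEC bar by 11): {bar=-11}
  after event 2 (t=13: DEC foo by 14): {bar=-11, foo=-14}
  after event 3 (t=20: SET foo = -17): {bar=-11, foo=-17}
  after event 4 (t=29: SET bar = 33): {bar=33, foo=-17}
  after event 5 (t=33: DEC bar by 1): {bar=32, foo=-17}
  after event 6 (t=35: SET foo = 43): {bar=32, foo=43}
  after event 7 (t=44: SET baz = 20): {bar=32, baz=20, foo=43}
  after event 8 (t=49: DEC foo by 2): {bar=32, baz=20, foo=41}
  after event 9 (t=54: SET baz = 28): {bar=32, baz=28, foo=41}
  after event 10 (t=59: SET bar = 4): {bar=4, baz=28, foo=41}
  after event 11 (t=63: INC baz by 2): {bar=4, baz=30, foo=41}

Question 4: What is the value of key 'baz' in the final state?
Track key 'baz' through all 12 events:
  event 1 (t=7: DEC bar by 11): baz unchanged
  event 2 (t=13: DEC foo by 14): baz unchanged
  event 3 (t=20: SET foo = -17): baz unchanged
  event 4 (t=29: SET bar = 33): baz unchanged
  event 5 (t=33: DEC bar by 1): baz unchanged
  event 6 (t=35: SET foo = 43): baz unchanged
  event 7 (t=44: SET baz = 20): baz (absent) -> 20
  event 8 (t=49: DEC foo by 2): baz unchanged
  event 9 (t=54: SET baz = 28): baz 20 -> 28
  event 10 (t=59: SET bar = 4): baz unchanged
  event 11 (t=63: INC baz by 2): baz 28 -> 30
  event 12 (t=65: SET foo = 26): baz unchanged
Final: baz = 30

Answer: 30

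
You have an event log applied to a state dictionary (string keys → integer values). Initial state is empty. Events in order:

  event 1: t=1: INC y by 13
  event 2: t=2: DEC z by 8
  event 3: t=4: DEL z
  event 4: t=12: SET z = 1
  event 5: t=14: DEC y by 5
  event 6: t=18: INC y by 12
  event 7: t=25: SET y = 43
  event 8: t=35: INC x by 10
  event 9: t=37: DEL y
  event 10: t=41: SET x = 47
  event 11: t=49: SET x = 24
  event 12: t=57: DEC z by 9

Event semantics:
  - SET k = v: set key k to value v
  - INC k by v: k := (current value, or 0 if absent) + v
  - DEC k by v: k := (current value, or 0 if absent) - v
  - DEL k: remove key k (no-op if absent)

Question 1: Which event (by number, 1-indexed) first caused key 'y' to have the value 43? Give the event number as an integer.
Answer: 7

Derivation:
Looking for first event where y becomes 43:
  event 1: y = 13
  event 2: y = 13
  event 3: y = 13
  event 4: y = 13
  event 5: y = 8
  event 6: y = 20
  event 7: y 20 -> 43  <-- first match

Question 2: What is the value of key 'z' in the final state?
Track key 'z' through all 12 events:
  event 1 (t=1: INC y by 13): z unchanged
  event 2 (t=2: DEC z by 8): z (absent) -> -8
  event 3 (t=4: DEL z): z -8 -> (absent)
  event 4 (t=12: SET z = 1): z (absent) -> 1
  event 5 (t=14: DEC y by 5): z unchanged
  event 6 (t=18: INC y by 12): z unchanged
  event 7 (t=25: SET y = 43): z unchanged
  event 8 (t=35: INC x by 10): z unchanged
  event 9 (t=37: DEL y): z unchanged
  event 10 (t=41: SET x = 47): z unchanged
  event 11 (t=49: SET x = 24): z unchanged
  event 12 (t=57: DEC z by 9): z 1 -> -8
Final: z = -8

Answer: -8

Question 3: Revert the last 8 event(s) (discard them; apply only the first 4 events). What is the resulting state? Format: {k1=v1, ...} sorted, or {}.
Keep first 4 events (discard last 8):
  after event 1 (t=1: INC y by 13): {y=13}
  after event 2 (t=2: DEC z by 8): {y=13, z=-8}
  after event 3 (t=4: DEL z): {y=13}
  after event 4 (t=12: SET z = 1): {y=13, z=1}

Answer: {y=13, z=1}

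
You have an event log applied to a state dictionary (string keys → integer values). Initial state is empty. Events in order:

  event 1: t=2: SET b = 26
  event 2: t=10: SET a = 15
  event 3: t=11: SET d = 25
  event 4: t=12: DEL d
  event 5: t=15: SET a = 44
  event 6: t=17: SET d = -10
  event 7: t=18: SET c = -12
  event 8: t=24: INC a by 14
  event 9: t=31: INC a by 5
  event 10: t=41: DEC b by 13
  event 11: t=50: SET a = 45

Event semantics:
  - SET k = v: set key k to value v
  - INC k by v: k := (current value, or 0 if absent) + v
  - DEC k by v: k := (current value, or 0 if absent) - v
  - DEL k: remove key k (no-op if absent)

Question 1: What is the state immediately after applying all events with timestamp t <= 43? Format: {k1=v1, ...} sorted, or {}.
Answer: {a=63, b=13, c=-12, d=-10}

Derivation:
Apply events with t <= 43 (10 events):
  after event 1 (t=2: SET b = 26): {b=26}
  after event 2 (t=10: SET a = 15): {a=15, b=26}
  after event 3 (t=11: SET d = 25): {a=15, b=26, d=25}
  after event 4 (t=12: DEL d): {a=15, b=26}
  after event 5 (t=15: SET a = 44): {a=44, b=26}
  after event 6 (t=17: SET d = -10): {a=44, b=26, d=-10}
  after event 7 (t=18: SET c = -12): {a=44, b=26, c=-12, d=-10}
  after event 8 (t=24: INC a by 14): {a=58, b=26, c=-12, d=-10}
  after event 9 (t=31: INC a by 5): {a=63, b=26, c=-12, d=-10}
  after event 10 (t=41: DEC b by 13): {a=63, b=13, c=-12, d=-10}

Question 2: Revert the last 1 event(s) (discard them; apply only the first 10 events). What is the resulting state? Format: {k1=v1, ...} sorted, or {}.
Keep first 10 events (discard last 1):
  after event 1 (t=2: SET b = 26): {b=26}
  after event 2 (t=10: SET a = 15): {a=15, b=26}
  after event 3 (t=11: SET d = 25): {a=15, b=26, d=25}
  after event 4 (t=12: DEL d): {a=15, b=26}
  after event 5 (t=15: SET a = 44): {a=44, b=26}
  after event 6 (t=17: SET d = -10): {a=44, b=26, d=-10}
  after event 7 (t=18: SET c = -12): {a=44, b=26, c=-12, d=-10}
  after event 8 (t=24: INC a by 14): {a=58, b=26, c=-12, d=-10}
  after event 9 (t=31: INC a by 5): {a=63, b=26, c=-12, d=-10}
  after event 10 (t=41: DEC b by 13): {a=63, b=13, c=-12, d=-10}

Answer: {a=63, b=13, c=-12, d=-10}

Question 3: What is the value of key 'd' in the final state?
Answer: -10

Derivation:
Track key 'd' through all 11 events:
  event 1 (t=2: SET b = 26): d unchanged
  event 2 (t=10: SET a = 15): d unchanged
  event 3 (t=11: SET d = 25): d (absent) -> 25
  event 4 (t=12: DEL d): d 25 -> (absent)
  event 5 (t=15: SET a = 44): d unchanged
  event 6 (t=17: SET d = -10): d (absent) -> -10
  event 7 (t=18: SET c = -12): d unchanged
  event 8 (t=24: INC a by 14): d unchanged
  event 9 (t=31: INC a by 5): d unchanged
  event 10 (t=41: DEC b by 13): d unchanged
  event 11 (t=50: SET a = 45): d unchanged
Final: d = -10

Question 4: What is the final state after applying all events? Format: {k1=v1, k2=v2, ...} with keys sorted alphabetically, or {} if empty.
  after event 1 (t=2: SET b = 26): {b=26}
  after event 2 (t=10: SET a = 15): {a=15, b=26}
  after event 3 (t=11: SET d = 25): {a=15, b=26, d=25}
  after event 4 (t=12: DEL d): {a=15, b=26}
  after event 5 (t=15: SET a = 44): {a=44, b=26}
  after event 6 (t=17: SET d = -10): {a=44, b=26, d=-10}
  after event 7 (t=18: SET c = -12): {a=44, b=26, c=-12, d=-10}
  after event 8 (t=24: INC a by 14): {a=58, b=26, c=-12, d=-10}
  after event 9 (t=31: INC a by 5): {a=63, b=26, c=-12, d=-10}
  after event 10 (t=41: DEC b by 13): {a=63, b=13, c=-12, d=-10}
  after event 11 (t=50: SET a = 45): {a=45, b=13, c=-12, d=-10}

Answer: {a=45, b=13, c=-12, d=-10}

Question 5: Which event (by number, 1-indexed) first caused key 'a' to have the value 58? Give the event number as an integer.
Looking for first event where a becomes 58:
  event 2: a = 15
  event 3: a = 15
  event 4: a = 15
  event 5: a = 44
  event 6: a = 44
  event 7: a = 44
  event 8: a 44 -> 58  <-- first match

Answer: 8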